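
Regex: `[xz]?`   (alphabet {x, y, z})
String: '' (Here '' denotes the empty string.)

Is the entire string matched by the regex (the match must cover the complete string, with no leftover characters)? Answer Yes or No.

Yes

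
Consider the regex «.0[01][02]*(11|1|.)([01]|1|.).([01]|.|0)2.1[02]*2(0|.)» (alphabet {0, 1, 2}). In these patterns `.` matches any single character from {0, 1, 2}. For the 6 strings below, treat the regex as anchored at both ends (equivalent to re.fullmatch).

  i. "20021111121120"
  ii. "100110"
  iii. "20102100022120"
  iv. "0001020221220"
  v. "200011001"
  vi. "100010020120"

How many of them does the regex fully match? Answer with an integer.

4

i → match
ii. "100110" → no match
iii → match
iv → match
v. "200011001" → no match
vi. "100010020120" → match
Total matched: 4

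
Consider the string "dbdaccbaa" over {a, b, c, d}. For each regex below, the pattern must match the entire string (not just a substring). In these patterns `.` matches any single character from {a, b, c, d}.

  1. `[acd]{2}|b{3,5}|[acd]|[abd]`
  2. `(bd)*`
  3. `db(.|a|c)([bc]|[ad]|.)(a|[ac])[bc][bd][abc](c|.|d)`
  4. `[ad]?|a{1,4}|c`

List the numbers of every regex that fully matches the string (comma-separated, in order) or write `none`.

3

1 → no match
2 → no match
3 → match
4 → no match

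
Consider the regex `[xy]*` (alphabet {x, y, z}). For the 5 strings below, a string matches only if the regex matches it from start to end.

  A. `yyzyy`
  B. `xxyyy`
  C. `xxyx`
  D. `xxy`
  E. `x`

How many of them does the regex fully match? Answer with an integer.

4

A. `yyzyy` → no match
B. `xxyyy` → match
C. `xxyx` → match
D. `xxy` → match
E. `x` → match
Total matched: 4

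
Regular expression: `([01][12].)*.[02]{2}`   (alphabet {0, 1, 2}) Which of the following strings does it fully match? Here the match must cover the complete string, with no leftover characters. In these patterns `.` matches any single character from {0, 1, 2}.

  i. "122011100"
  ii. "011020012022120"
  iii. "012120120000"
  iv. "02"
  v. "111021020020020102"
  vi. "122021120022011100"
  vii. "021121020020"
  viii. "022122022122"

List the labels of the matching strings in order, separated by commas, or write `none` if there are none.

i. "122011100" → match
ii → match
iii. "012120120000" → match
iv. "02" → no match
v → match
vi → match
vii. "021121020020" → match
viii. "022122022122" → match

i, ii, iii, v, vi, vii, viii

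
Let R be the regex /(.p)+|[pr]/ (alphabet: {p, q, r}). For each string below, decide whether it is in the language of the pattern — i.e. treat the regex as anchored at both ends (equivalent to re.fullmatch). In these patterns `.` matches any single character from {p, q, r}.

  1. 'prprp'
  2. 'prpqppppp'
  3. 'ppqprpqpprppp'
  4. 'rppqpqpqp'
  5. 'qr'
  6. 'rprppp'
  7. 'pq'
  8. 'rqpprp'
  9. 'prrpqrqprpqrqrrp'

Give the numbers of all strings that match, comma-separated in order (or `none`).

6

1 → no match
2 → no match
3 → no match
4 → no match
5 → no match
6 → match
7 → no match
8 → no match
9 → no match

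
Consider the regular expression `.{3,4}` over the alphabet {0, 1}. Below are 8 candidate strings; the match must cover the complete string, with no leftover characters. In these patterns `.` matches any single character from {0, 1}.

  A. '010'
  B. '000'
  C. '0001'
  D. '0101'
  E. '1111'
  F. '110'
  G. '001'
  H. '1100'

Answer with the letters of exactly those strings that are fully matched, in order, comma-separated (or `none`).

A, B, C, D, E, F, G, H

A → match
B → match
C → match
D → match
E → match
F → match
G → match
H → match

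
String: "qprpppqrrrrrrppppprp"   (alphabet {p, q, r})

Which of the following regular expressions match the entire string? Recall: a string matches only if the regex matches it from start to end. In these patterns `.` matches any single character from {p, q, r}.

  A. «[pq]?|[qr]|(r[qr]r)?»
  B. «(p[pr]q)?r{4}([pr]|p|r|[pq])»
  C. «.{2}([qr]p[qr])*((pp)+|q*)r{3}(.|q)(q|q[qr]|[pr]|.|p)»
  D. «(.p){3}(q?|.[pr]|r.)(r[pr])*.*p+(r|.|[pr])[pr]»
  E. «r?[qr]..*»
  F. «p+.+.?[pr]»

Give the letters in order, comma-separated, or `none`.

A → no match
B → no match
C → no match
D → match
E → match
F → no match — must start with "p"

D, E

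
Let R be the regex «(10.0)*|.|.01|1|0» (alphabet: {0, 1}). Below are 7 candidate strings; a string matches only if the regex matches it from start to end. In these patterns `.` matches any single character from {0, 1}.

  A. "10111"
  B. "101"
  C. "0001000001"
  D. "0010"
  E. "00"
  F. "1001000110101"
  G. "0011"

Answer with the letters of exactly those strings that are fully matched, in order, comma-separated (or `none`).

A → no match
B → match
C → no match
D → no match
E → no match
F → no match
G → no match

B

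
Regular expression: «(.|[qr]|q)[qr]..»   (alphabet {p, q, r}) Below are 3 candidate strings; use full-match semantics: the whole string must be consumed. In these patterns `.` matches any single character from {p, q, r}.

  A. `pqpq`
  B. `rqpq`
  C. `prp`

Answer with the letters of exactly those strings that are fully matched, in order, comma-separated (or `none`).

A → match
B → match
C → no match

A, B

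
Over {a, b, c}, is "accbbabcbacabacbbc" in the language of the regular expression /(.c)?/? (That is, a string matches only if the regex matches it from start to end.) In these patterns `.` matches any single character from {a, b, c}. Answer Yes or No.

No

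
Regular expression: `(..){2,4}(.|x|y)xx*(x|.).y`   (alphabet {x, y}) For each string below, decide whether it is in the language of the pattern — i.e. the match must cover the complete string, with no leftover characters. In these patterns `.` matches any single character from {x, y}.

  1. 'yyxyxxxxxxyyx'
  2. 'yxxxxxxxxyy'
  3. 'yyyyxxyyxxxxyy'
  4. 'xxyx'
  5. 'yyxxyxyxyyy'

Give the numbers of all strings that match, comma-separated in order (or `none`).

2, 3, 5

1 → no match — must end with 'y'
2 → match
3 → match
4 → no match — must end with 'y'
5 → match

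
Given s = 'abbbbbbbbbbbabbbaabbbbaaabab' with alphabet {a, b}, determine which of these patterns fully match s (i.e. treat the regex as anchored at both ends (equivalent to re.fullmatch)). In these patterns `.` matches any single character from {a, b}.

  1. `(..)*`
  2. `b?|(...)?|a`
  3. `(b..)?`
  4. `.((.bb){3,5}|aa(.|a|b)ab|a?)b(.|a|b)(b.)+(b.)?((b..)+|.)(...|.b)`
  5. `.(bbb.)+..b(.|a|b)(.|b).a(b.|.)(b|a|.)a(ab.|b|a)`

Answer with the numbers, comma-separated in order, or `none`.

1, 5

1 → match
2 → no match
3 → no match
4 → no match
5 → match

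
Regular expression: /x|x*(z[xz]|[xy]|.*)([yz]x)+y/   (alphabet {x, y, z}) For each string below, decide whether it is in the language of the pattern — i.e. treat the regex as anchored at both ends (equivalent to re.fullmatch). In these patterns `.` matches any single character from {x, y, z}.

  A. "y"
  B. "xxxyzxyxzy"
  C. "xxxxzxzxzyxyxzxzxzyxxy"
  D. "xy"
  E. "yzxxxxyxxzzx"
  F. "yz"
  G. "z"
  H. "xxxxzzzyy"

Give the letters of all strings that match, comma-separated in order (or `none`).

A. "y" → no match
B. "xxxyzxyxzy" → no match
C → no match
D. "xy" → no match
E. "yzxxxxyxxzzx" → no match
F. "yz" → no match
G. "z" → no match
H. "xxxxzzzyy" → no match

none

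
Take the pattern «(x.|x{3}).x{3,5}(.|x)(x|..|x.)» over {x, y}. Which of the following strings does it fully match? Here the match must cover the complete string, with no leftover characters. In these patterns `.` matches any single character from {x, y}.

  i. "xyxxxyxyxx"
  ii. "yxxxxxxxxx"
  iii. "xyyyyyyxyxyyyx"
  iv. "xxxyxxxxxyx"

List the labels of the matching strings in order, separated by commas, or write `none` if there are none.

iv

i → no match
ii → no match — must start with "x"
iii → no match
iv → match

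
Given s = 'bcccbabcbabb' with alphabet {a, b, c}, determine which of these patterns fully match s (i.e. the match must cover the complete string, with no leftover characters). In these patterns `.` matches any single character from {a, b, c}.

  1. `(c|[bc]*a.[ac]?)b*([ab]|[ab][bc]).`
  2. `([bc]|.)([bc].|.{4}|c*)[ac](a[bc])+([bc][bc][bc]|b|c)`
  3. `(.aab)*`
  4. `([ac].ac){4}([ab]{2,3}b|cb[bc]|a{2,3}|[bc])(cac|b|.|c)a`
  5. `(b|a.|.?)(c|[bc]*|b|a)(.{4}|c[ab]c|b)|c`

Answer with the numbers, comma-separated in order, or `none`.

1

1 → match
2 → no match
3 → no match
4 → no match — must end with 'a'
5 → no match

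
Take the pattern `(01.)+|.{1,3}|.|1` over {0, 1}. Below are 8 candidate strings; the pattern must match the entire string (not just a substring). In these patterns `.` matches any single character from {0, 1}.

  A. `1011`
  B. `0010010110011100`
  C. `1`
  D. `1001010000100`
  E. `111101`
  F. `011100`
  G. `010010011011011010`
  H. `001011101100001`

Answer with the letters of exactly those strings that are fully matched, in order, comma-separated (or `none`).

A. `1011` → no match
B → no match
C. `1` → match
D → no match
E. `111101` → no match
F. `011100` → no match
G → match
H → no match

C, G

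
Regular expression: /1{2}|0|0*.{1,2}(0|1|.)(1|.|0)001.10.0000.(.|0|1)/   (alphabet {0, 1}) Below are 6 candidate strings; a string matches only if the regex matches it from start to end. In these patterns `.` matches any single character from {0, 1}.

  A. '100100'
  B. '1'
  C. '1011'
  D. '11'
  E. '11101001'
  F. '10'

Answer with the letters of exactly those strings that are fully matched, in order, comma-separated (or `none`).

D

A → no match
B → no match
C → no match
D → match
E → no match
F → no match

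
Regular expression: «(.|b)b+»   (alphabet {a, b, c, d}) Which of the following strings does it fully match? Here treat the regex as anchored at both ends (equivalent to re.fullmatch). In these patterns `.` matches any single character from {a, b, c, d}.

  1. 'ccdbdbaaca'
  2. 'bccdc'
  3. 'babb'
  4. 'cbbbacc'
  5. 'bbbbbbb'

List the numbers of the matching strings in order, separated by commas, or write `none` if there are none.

1 → no match — must end with 'b'
2 → no match — must end with 'b'
3 → no match
4 → no match — must end with 'b'
5 → match

5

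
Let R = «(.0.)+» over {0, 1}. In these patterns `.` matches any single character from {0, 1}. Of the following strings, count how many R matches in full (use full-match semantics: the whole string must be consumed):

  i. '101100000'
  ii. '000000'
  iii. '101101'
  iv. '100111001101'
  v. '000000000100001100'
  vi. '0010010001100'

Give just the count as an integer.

i. '101100000' → match
ii. '000000' → match
iii. '101101' → match
iv. '100111001101' → no match
v → match
vi → no match
Total matched: 4

4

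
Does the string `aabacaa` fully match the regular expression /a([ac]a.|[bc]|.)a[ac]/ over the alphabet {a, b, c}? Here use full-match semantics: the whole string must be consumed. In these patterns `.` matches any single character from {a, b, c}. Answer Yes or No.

No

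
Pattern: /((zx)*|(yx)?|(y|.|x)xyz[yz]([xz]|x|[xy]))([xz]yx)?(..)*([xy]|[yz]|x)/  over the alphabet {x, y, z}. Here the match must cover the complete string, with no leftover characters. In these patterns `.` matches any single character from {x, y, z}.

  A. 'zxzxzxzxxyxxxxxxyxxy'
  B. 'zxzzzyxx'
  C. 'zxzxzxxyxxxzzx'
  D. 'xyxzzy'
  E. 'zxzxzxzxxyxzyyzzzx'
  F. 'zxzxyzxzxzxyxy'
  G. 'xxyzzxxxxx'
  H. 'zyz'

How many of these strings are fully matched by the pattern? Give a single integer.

5

A → match
B → no match
C → match
D → match
E → match
F → no match
G → no match
H → match
Total matched: 5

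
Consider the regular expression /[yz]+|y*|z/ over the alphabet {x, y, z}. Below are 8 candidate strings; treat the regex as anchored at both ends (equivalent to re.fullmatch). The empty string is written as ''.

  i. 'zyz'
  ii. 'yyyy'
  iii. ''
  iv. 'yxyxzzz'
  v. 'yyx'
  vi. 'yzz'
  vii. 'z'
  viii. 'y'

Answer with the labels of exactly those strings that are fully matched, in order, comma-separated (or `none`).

i, ii, iii, vi, vii, viii

i → match
ii → match
iii → match
iv → no match
v → no match
vi → match
vii → match
viii → match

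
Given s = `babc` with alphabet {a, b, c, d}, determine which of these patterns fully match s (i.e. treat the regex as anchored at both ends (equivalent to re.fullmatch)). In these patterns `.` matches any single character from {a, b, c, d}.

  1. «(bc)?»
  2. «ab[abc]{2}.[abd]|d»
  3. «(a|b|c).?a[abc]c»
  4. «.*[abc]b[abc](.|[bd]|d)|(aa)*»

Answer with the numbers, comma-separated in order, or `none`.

3

1 → no match
2 → no match
3 → match
4 → no match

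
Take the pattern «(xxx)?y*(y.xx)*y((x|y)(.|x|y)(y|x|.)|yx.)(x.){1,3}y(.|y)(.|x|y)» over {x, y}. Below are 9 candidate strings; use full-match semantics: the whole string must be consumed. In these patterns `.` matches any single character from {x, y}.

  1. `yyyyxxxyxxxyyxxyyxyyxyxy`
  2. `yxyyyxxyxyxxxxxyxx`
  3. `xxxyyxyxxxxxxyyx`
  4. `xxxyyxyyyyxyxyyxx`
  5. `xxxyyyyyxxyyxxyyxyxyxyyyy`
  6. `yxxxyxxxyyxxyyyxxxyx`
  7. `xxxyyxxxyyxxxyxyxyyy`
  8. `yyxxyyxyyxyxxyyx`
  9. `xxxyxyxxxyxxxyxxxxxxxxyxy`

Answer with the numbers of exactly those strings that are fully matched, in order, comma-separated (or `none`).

3, 5

1 → no match
2 → no match
3 → match
4 → no match
5 → match
6 → no match
7 → no match
8 → no match
9 → no match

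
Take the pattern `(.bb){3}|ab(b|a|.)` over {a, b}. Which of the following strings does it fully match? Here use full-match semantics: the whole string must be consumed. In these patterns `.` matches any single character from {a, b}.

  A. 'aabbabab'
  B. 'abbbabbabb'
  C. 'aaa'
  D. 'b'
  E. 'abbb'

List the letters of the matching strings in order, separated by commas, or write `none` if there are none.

none

A → no match
B → no match
C → no match
D → no match
E → no match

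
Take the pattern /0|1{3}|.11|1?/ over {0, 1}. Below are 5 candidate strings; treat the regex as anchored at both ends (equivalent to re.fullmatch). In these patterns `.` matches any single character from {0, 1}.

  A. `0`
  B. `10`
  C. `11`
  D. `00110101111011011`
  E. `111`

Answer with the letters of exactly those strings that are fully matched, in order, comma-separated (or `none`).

A → match
B → no match
C → no match
D → no match
E → match

A, E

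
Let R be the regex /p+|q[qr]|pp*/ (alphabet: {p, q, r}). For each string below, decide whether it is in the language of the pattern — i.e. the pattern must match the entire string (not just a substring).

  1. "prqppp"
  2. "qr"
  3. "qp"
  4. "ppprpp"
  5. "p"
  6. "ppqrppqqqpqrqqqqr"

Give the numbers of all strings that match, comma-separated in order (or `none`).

2, 5

1 → no match
2 → match
3 → no match
4 → no match
5 → match
6 → no match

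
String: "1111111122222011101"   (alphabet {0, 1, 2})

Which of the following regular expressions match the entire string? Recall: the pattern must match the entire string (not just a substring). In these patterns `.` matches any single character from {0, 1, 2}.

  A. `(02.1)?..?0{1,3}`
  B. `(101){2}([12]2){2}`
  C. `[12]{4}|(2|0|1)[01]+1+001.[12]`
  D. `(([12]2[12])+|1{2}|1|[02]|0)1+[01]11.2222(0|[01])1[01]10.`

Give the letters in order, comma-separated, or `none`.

A → no match — must end with "0"
B → no match — must start with "101"
C → no match
D → match

D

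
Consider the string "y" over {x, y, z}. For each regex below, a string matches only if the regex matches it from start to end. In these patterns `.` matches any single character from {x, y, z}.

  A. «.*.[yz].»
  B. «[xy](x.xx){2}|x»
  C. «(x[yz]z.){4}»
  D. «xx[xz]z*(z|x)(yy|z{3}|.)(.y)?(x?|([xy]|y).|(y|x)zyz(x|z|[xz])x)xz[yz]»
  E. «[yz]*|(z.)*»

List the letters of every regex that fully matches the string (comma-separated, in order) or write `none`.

E

A → no match
B → no match
C → no match — must start with "x"
D → no match — must start with "xx"
E → match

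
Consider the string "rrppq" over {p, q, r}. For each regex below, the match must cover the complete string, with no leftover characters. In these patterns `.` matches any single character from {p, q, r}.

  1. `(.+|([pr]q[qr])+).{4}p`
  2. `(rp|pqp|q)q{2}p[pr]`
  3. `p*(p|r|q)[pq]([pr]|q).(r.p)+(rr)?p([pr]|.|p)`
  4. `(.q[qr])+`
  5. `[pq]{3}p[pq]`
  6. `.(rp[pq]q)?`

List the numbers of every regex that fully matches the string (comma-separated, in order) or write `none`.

6

1 → no match — must end with "p"
2 → no match
3 → no match
4 → no match
5 → no match
6 → match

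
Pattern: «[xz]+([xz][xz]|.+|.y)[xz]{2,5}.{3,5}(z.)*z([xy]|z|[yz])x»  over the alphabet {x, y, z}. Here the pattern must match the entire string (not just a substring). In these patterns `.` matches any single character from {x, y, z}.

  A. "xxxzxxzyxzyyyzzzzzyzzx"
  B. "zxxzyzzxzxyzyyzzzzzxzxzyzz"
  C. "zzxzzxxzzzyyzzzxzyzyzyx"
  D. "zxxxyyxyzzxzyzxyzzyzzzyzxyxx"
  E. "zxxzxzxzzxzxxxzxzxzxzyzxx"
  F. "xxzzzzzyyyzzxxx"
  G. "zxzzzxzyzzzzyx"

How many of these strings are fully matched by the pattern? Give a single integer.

4

A → match
B → no match — must end with "x"
C → match
D → no match
E → match
F → no match
G → match
Total matched: 4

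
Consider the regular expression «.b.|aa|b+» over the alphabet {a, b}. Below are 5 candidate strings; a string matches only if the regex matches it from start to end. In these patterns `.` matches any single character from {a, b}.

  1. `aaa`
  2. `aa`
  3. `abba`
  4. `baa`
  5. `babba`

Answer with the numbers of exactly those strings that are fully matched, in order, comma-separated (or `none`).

1 → no match
2 → match
3 → no match
4 → no match
5 → no match

2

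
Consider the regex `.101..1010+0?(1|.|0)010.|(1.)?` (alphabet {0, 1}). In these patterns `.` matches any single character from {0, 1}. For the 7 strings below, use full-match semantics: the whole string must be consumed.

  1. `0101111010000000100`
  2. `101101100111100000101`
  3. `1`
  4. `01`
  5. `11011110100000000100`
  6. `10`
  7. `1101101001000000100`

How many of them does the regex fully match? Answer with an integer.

3

1 → match
2 → no match
3. `1` → no match
4. `01` → no match
5 → match
6. `10` → match
7 → no match
Total matched: 3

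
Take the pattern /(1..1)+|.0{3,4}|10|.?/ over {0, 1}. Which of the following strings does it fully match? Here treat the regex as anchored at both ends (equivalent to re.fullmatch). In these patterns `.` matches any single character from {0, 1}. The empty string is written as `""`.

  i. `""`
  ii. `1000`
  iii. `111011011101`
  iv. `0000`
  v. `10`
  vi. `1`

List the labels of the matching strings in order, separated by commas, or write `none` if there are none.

i, ii, iv, v, vi

i. `""` → match
ii. `1000` → match
iii. `111011011101` → no match
iv. `0000` → match
v. `10` → match
vi. `1` → match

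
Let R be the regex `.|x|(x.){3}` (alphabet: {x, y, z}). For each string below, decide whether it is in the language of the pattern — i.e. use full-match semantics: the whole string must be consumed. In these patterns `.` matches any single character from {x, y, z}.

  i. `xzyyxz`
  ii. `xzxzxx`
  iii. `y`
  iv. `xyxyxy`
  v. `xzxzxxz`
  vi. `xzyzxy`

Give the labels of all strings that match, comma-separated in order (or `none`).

i → no match
ii → match
iii → match
iv → match
v → no match
vi → no match

ii, iii, iv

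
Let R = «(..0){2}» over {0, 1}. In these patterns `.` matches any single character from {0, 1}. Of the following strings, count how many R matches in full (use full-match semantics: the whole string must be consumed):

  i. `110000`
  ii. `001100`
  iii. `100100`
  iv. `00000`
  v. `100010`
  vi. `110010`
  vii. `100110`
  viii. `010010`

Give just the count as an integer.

i → match
ii → no match
iii → match
iv → no match
v → match
vi → match
vii → match
viii → match
Total matched: 6

6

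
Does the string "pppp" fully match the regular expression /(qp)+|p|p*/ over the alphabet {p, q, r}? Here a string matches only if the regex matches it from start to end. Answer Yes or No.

Yes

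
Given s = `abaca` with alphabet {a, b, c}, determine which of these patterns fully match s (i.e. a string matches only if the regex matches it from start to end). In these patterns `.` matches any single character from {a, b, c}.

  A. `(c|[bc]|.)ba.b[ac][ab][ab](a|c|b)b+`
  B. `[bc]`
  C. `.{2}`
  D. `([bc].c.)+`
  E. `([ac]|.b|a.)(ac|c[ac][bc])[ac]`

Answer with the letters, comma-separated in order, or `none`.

E

A → no match — must end with `b`
B → no match
C → no match
D → no match
E → match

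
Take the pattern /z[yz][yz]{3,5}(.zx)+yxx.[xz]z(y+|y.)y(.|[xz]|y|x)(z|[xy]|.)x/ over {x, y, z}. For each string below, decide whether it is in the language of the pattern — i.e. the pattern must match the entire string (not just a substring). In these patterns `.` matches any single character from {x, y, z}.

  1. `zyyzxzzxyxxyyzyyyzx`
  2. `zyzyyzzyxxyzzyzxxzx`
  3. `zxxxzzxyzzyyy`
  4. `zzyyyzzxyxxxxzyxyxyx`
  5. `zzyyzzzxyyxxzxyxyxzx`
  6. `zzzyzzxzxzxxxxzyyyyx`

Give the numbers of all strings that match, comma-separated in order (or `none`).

4

1 → no match
2 → no match
3 → no match — must end with `x`
4 → match
5 → no match
6 → no match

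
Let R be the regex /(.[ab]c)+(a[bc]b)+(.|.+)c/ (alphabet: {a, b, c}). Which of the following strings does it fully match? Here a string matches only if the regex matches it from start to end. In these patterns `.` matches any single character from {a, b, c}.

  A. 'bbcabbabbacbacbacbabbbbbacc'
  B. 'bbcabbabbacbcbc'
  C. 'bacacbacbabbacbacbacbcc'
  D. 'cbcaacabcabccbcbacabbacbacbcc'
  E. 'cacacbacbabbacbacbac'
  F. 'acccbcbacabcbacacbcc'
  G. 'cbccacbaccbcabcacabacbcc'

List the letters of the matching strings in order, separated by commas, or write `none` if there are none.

A, B, C, D, E

A → match
B → match
C → match
D → match
E → match
F → no match
G → no match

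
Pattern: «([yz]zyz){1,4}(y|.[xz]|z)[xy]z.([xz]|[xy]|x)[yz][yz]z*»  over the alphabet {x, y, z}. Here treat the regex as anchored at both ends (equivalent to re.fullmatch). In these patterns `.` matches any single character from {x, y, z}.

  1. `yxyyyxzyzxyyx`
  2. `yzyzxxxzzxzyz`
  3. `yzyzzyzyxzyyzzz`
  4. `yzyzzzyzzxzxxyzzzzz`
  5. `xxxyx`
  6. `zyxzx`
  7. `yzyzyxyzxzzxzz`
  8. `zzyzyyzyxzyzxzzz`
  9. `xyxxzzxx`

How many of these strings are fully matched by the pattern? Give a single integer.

1 → no match
2 → match
3 → no match
4 → match
5 → no match
6 → no match
7 → no match
8 → no match
9 → no match
Total matched: 2

2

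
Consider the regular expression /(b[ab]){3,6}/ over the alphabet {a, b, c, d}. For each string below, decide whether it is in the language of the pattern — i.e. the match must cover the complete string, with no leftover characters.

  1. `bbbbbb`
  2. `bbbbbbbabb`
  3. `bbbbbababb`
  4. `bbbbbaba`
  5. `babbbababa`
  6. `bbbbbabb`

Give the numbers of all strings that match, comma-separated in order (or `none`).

1, 2, 3, 4, 5, 6

1 → match
2 → match
3 → match
4 → match
5 → match
6 → match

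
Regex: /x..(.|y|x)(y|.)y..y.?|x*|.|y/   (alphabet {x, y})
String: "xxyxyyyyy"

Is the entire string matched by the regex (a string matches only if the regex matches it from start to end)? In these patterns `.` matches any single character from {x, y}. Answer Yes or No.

Yes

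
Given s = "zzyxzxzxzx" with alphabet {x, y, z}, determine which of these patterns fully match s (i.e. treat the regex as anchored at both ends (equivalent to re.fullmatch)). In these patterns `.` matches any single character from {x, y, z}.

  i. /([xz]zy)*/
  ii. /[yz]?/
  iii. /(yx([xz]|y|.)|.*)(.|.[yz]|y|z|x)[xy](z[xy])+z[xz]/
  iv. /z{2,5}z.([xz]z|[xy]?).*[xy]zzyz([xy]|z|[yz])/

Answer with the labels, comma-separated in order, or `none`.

iii

i → no match
ii → no match
iii → match
iv → no match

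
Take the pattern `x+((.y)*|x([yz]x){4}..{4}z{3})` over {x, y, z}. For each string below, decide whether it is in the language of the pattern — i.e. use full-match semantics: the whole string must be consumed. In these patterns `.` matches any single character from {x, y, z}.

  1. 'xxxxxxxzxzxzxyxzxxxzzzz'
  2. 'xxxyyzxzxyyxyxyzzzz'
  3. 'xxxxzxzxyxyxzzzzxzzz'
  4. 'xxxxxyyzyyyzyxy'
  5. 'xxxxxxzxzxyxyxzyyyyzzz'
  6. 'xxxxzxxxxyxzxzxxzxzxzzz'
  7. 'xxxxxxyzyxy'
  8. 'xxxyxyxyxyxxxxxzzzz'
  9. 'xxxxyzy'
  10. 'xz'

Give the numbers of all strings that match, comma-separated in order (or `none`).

1, 3, 4, 5, 7, 8, 9

1 → match
2 → no match
3 → match
4 → match
5 → match
6 → no match
7 → match
8 → match
9 → match
10 → no match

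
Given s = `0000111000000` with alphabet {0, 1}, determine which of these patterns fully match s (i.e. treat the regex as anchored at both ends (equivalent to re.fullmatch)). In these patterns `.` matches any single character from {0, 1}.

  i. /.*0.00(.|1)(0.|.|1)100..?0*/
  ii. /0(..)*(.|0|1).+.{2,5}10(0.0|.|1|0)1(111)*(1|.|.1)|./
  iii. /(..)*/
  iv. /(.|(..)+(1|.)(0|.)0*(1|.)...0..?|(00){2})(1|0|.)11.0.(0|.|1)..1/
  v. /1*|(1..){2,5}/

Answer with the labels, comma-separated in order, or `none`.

i

i → match
ii → no match
iii → no match
iv → no match — must end with `1`
v → no match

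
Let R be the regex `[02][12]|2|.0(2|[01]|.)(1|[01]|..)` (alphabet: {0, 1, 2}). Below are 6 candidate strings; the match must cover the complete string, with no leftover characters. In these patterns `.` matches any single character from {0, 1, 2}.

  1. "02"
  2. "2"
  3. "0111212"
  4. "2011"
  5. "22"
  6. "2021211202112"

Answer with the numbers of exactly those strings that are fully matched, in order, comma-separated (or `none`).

1 → match
2 → match
3 → no match
4 → match
5 → match
6 → no match

1, 2, 4, 5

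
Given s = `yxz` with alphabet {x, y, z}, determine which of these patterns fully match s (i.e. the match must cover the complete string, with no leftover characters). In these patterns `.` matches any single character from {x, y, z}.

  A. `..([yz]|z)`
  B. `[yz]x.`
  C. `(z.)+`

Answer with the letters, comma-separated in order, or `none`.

A, B

A → match
B → match
C → no match — must start with `z`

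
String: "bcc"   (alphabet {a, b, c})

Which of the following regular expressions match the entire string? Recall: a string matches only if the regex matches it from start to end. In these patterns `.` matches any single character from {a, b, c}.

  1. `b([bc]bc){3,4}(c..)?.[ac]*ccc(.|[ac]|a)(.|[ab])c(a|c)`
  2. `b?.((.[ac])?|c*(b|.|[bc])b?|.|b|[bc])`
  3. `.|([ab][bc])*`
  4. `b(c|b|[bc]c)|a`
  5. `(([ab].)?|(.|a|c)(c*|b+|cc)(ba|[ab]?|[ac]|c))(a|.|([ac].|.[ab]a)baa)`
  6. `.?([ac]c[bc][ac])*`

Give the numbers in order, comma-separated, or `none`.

2, 4, 5

1 → no match
2 → match
3 → no match
4 → match
5 → match
6 → no match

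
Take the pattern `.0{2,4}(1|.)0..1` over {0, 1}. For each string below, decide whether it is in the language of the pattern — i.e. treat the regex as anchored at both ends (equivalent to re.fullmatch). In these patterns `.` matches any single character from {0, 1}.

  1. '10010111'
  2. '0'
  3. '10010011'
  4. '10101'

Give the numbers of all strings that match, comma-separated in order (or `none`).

1, 3

1. '10010111' → match
2. '0' → no match — must end with '1'
3. '10010011' → match
4. '10101' → no match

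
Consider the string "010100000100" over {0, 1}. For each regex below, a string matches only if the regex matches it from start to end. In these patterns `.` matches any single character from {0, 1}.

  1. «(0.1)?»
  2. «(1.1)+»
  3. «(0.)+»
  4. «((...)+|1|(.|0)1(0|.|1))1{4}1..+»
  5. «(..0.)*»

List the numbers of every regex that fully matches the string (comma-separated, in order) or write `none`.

3, 5

1 → no match
2 → no match — must start with "1"
3 → match
4 → no match
5 → match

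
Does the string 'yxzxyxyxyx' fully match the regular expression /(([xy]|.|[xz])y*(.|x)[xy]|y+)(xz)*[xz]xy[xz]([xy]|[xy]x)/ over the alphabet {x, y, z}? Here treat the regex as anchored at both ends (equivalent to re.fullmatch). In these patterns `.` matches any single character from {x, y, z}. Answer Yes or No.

No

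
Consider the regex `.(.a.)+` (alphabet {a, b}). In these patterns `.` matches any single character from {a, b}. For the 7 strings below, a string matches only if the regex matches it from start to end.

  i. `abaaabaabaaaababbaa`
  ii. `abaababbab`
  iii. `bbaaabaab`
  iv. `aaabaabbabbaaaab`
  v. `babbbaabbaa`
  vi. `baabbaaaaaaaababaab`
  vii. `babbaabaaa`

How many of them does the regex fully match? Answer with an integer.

3

i → no match
ii. `abaababbab` → match
iii. `bbaaabaab` → no match
iv → match
v. `babbbaabbaa` → no match
vi → match
vii. `babbaabaaa` → no match
Total matched: 3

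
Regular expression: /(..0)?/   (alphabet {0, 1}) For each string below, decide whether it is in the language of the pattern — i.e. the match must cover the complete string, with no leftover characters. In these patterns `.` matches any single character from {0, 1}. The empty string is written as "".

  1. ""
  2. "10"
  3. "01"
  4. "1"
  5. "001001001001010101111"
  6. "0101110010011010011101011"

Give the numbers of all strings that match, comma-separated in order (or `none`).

1

1. "" → match
2. "10" → no match
3. "01" → no match
4. "1" → no match
5 → no match
6 → no match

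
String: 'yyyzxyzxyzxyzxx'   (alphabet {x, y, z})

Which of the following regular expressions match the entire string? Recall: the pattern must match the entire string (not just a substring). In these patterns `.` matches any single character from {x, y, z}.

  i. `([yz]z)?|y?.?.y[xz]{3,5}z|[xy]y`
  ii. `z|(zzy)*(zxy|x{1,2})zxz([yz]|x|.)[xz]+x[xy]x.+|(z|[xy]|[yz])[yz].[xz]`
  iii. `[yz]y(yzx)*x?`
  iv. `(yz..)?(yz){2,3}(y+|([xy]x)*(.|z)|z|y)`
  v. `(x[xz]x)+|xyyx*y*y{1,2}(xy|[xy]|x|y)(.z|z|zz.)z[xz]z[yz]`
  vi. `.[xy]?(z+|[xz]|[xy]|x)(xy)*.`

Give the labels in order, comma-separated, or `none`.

iii

i → no match
ii → no match
iii → match
iv → no match
v → no match
vi → no match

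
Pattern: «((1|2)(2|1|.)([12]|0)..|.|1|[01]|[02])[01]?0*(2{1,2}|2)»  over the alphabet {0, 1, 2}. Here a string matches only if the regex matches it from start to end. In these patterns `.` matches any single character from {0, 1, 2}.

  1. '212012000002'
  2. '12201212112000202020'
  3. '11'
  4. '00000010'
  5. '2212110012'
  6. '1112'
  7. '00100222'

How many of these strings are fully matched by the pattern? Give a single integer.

1 → no match
2 → no match — must end with '2'
3 → no match — must end with '2'
4 → no match — must end with '2'
5 → no match
6 → no match
7 → no match
Total matched: 0

0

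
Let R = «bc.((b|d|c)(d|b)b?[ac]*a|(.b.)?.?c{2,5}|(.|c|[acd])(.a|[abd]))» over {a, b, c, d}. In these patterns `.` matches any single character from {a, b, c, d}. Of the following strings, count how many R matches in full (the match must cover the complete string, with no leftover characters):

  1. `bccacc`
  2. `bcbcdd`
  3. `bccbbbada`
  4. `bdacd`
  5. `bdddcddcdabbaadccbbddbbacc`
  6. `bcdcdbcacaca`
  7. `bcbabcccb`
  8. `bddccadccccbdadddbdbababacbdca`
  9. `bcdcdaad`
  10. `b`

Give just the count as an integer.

1 → match
2 → no match
3 → no match
4 → no match — must start with `bc`
5 → no match — must start with `bc`
6 → match
7 → no match
8 → no match — must start with `bc`
9 → no match
10 → no match — must start with `bc`
Total matched: 2

2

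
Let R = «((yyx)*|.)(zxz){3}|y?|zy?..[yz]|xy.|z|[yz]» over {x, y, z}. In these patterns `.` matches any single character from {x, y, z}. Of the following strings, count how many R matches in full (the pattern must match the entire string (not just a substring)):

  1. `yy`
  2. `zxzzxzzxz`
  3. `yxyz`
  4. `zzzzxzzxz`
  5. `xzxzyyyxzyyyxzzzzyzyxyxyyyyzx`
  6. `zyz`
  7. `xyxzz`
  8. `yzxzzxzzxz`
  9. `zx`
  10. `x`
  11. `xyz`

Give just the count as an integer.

1 → no match
2 → match
3 → no match
4 → no match
5 → no match
6 → no match
7 → no match
8 → match
9 → no match
10 → no match
11 → match
Total matched: 3

3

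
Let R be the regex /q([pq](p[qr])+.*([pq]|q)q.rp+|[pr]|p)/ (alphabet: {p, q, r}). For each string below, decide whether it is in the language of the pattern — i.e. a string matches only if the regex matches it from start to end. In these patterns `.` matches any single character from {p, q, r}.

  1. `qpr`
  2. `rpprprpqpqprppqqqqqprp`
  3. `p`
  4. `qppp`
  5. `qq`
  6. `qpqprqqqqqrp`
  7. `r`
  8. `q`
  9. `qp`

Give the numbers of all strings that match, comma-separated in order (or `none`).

1 → no match
2 → no match — must start with `q`
3 → no match — must start with `q`
4 → no match
5 → no match
6 → no match
7 → no match — must start with `q`
8 → no match
9 → match

9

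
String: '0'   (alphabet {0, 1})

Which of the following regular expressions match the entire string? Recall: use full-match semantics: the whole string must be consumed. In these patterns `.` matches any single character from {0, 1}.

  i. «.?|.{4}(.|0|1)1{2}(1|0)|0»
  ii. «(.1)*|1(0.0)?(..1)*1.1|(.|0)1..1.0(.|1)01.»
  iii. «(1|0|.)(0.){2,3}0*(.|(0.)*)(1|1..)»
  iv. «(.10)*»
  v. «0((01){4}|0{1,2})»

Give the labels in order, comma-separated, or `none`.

i

i → match
ii → no match
iii → no match
iv → no match
v → no match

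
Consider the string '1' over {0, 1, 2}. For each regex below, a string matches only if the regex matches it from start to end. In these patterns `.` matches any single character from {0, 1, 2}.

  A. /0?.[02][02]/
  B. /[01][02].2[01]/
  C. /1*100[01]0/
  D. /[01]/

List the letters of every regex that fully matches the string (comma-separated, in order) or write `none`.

D

A → no match
B → no match
C → no match — must end with '0'
D → match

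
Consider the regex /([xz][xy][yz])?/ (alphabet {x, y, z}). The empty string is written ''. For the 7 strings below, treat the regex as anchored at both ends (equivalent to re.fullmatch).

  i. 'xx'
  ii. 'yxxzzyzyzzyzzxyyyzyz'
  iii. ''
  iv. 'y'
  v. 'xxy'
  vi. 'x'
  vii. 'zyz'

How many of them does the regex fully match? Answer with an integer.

3

i → no match
ii → no match
iii → match
iv → no match
v → match
vi → no match
vii → match
Total matched: 3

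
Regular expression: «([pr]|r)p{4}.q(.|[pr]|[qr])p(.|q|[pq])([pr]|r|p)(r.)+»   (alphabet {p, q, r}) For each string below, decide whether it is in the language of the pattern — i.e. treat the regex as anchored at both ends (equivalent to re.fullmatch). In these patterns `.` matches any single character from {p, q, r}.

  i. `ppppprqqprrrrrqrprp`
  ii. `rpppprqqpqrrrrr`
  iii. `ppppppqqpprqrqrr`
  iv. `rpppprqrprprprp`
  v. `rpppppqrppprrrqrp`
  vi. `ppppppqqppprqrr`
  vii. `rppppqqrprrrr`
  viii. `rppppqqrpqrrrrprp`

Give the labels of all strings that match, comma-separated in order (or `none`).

i, ii, iv, v, vi, vii, viii

i → match
ii → match
iii → no match
iv → match
v → match
vi → match
vii → match
viii → match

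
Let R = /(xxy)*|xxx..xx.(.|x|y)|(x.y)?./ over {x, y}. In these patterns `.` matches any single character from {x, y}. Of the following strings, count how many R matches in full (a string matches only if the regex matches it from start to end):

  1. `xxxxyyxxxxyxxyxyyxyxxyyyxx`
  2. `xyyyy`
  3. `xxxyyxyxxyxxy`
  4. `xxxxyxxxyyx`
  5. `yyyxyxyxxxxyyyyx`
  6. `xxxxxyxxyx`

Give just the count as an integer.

1 → no match
2 → no match
3 → no match
4 → no match
5 → no match
6 → no match
Total matched: 0

0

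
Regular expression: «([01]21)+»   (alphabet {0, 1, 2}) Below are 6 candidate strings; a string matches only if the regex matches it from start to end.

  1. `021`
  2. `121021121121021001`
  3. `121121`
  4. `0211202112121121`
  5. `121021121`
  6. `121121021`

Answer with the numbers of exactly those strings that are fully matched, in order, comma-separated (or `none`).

1. `021` → match
2 → no match — must end with `21`
3. `121121` → match
4 → no match
5. `121021121` → match
6. `121121021` → match

1, 3, 5, 6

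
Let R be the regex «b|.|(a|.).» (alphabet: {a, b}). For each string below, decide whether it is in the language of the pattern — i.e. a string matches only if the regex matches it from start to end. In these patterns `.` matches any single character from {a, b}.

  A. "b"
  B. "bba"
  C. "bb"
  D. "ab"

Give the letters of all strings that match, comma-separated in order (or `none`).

A, C, D

A → match
B → no match
C → match
D → match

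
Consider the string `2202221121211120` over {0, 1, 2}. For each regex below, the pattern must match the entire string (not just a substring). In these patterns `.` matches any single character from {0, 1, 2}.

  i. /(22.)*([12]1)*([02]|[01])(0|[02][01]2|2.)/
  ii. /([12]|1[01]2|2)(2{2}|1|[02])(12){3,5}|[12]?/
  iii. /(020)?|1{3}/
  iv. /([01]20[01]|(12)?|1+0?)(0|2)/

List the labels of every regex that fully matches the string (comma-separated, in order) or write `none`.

i

i → match
ii → no match
iii → no match
iv → no match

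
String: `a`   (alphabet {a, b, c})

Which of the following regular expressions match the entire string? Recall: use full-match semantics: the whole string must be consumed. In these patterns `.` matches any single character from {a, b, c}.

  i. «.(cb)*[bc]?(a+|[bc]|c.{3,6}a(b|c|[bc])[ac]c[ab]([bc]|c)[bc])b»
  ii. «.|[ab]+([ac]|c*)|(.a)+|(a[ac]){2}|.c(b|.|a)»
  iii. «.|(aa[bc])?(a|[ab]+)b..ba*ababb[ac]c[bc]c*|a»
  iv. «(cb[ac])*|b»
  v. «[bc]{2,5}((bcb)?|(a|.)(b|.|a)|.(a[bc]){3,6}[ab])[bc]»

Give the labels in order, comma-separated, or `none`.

ii, iii

i → no match — must end with `b`
ii → match
iii → match
iv → no match
v → no match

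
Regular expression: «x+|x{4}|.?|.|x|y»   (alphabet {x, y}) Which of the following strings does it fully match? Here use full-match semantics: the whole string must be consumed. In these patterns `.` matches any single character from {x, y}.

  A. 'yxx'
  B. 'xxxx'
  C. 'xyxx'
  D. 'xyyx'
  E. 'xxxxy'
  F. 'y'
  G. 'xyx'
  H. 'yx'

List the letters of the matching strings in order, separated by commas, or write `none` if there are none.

B, F

A. 'yxx' → no match
B. 'xxxx' → match
C. 'xyxx' → no match
D. 'xyyx' → no match
E. 'xxxxy' → no match
F. 'y' → match
G. 'xyx' → no match
H. 'yx' → no match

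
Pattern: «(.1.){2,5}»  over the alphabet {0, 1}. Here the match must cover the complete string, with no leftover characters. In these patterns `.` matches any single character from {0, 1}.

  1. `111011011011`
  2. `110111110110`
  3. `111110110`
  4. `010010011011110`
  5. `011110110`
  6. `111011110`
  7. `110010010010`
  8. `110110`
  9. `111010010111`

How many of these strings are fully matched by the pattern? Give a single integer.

1 → match
2 → match
3 → match
4 → match
5 → match
6 → match
7 → match
8 → match
9 → match
Total matched: 9

9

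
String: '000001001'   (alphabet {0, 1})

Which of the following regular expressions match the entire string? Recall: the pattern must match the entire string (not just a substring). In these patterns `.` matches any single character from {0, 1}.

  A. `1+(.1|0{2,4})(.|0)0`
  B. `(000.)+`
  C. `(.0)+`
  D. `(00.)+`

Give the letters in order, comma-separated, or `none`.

D

A → no match — must start with '1'
B → no match
C → no match — must end with '0'
D → match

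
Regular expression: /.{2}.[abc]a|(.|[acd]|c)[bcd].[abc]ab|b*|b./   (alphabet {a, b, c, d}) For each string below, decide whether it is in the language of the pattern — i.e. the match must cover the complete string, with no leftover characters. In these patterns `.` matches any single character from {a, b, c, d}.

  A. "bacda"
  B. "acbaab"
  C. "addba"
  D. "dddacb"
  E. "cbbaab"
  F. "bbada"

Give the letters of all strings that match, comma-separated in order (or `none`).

A. "bacda" → no match
B. "acbaab" → match
C. "addba" → match
D. "dddacb" → no match
E. "cbbaab" → match
F. "bbada" → no match

B, C, E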